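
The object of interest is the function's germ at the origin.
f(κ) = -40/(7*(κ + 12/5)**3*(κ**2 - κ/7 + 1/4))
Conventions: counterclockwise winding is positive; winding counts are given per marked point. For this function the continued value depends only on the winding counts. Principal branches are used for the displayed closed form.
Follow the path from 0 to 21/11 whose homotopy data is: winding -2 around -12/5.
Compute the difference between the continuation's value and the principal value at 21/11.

Continued minus principal equals 0.

The function is rational, hence single-valued: continuing it around any pole returns the same value, so the difference is 0.


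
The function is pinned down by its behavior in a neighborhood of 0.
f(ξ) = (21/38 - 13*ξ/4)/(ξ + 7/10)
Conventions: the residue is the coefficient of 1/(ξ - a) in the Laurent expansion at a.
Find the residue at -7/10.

At the order-1 pole -7/10 set g(ξ) = (ξ - (-7/10))*f(ξ) = 21/38 - 13*ξ/4.
Simple pole: residue = g(a) at a = -7/10, which is 2149/760.

The residue is 2149/760.


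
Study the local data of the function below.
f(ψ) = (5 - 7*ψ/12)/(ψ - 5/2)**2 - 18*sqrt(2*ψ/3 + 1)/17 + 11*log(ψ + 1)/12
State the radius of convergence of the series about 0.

The radius of convergence is 1.

Denominator factor (ψ - 5/2)^2: pole of order 2 at 5/2, modulus 5/2.
Branch term (-18/17)*sqrt(1 - ψ/(-3/2)): its argument vanishes at ψ = -3/2, a square-root branch point, modulus 3/2.
Branch term (11/12)*log(1 - ψ/(-1)): its argument vanishes at ψ = -1, a logarithmic branch point, modulus 1.
The radius of convergence is the smallest modulus among the singular points: 1.


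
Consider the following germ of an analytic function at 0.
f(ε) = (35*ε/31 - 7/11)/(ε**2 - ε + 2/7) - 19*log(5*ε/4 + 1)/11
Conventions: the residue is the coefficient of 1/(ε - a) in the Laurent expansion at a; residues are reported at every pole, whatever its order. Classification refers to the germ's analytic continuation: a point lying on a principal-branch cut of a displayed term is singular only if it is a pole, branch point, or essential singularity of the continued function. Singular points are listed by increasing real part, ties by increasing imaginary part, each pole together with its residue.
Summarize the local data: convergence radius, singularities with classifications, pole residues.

Denominator factor (ε**2 - ε + 2/7): discriminant -1/7, complex-conjugate roots (1/2) + ((1/14)*sqrt(7))*i and (1/2) - ((1/14)*sqrt(7))*i; poles of order 1, moduli (1/7)*sqrt(14) and (1/7)*sqrt(14).
Branch term (-19/11)*log(1 - ε/(-4/5)): its argument vanishes at ε = -4/5, a logarithmic branch point, modulus 4/5.
The radius of convergence is the smallest modulus among the singular points: (1/7)*sqrt(14).
The branch term is analytic at (1/2) - ((1/14)*sqrt(7))*i and contributes nothing to the residue; only the rational part matters.
The factor ε**2 - ε + 2/7 splits as (ε - a)(ε - a') with a = (1/2) - ((1/14)*sqrt(7))*i, a' = (1/2) + ((1/14)*sqrt(7))*i. At the order-1 pole a set g(ε) = (ε - a)*(rational part) = [35*ε/31 - 7/11] / (ε - a').
Simple pole: residue = g(a) at a = (1/2) - ((1/14)*sqrt(7))*i, which is (35/62) - ((49/682)*sqrt(7))*i.
The branch term is analytic at (1/2) + ((1/14)*sqrt(7))*i and contributes nothing to the residue; only the rational part matters.
The factor ε**2 - ε + 2/7 splits as (ε - a)(ε - a') with a = (1/2) + ((1/14)*sqrt(7))*i, a' = (1/2) - ((1/14)*sqrt(7))*i. At the order-1 pole a set g(ε) = (ε - a)*(rational part) = [35*ε/31 - 7/11] / (ε - a').
Simple pole: residue = g(a) at a = (1/2) + ((1/14)*sqrt(7))*i, which is (35/62) + ((49/682)*sqrt(7))*i.
List the singular points by increasing real part (a conjugate pair: the negative imaginary part first).

Radius of convergence at 0: (1/7)*sqrt(14).
At -4/5: a logarithmic branch point.
At (1/2) - ((1/14)*sqrt(7))*i: a pole of order 1; residue (35/62) - ((49/682)*sqrt(7))*i.
At (1/2) + ((1/14)*sqrt(7))*i: a pole of order 1; residue (35/62) + ((49/682)*sqrt(7))*i.


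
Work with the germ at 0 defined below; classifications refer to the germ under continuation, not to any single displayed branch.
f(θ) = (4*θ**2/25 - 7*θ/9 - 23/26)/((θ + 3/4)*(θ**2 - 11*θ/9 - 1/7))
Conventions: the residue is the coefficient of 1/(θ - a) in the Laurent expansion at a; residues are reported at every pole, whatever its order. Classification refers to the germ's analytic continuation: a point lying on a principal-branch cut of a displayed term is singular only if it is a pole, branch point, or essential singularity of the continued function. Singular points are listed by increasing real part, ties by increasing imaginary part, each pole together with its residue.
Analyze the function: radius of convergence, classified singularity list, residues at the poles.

Denominator factor (θ + 3/4): pole of order 1 at -3/4, modulus 3/4.
Denominator factor (θ**2 - 11*θ/9 - 1/7): discriminant 1171/567, real irrational roots 11/18 + (1/126)*sqrt(8197) and 11/18 - (1/126)*sqrt(8197); poles of order 1, moduli 11/18 + (1/126)*sqrt(8197) and -11/18 + (1/126)*sqrt(8197).
The radius of convergence is the smallest modulus among the singular points: -11/18 + (1/126)*sqrt(8197).
At the order-1 pole -3/4 set g(θ) = (θ - (-3/4))*f(θ) = (4*θ**2/25 - 7*θ/9 - 23/26)/(θ**2 - 11*θ/9 - 1/7).
Simple pole: residue = g(a) at a = -3/4, which is -23072/145925.
The factor θ**2 - 11*θ/9 - 1/7 splits as (θ - a)(θ - a') with a = 11/18 - (1/126)*sqrt(8197), a' = 11/18 + (1/126)*sqrt(8197). At the order-1 pole a set g(θ) = (θ - a)*f(θ) = [(4*θ**2/25 - 7*θ/9 - 23/26)/(θ + 3/4)] / (θ - a').
Simple pole: residue = g(a) at a = 11/18 - (1/126)*sqrt(8197), which is 4642/29185 + (1333292/170878175)*sqrt(8197).
The factor θ**2 - 11*θ/9 - 1/7 splits as (θ - a)(θ - a') with a = 11/18 + (1/126)*sqrt(8197), a' = 11/18 - (1/126)*sqrt(8197). At the order-1 pole a set g(θ) = (θ - a)*f(θ) = [(4*θ**2/25 - 7*θ/9 - 23/26)/(θ + 3/4)] / (θ - a').
Simple pole: residue = g(a) at a = 11/18 + (1/126)*sqrt(8197), which is 4642/29185 - (1333292/170878175)*sqrt(8197).
List the singular points by increasing real part (a conjugate pair: the negative imaginary part first).

Radius of convergence at 0: -11/18 + (1/126)*sqrt(8197).
At -3/4: a pole of order 1; residue -23072/145925.
At 11/18 - (1/126)*sqrt(8197): a pole of order 1; residue 4642/29185 + (1333292/170878175)*sqrt(8197).
At 11/18 + (1/126)*sqrt(8197): a pole of order 1; residue 4642/29185 - (1333292/170878175)*sqrt(8197).


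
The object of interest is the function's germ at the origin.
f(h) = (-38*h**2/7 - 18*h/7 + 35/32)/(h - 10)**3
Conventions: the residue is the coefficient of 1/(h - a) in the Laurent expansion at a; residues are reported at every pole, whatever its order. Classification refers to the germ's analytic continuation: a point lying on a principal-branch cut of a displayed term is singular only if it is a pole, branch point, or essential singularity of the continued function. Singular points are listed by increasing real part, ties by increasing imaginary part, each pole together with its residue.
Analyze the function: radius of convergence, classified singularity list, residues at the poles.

Radius of convergence at 0: 10.
At 10: a pole of order 3; residue -38/7.

Denominator factor (h - 10)^3: pole of order 3 at 10, modulus 10.
The radius of convergence is the smallest modulus among the singular points: 10.
At the order-3 pole 10 set g(h) = (h - (10))^3*f(h) = -38*h**2/7 - 18*h/7 + 35/32.
Order-3 pole: residue = g''(a)/2; g''(10) = -76/7, so the residue is -38/7.


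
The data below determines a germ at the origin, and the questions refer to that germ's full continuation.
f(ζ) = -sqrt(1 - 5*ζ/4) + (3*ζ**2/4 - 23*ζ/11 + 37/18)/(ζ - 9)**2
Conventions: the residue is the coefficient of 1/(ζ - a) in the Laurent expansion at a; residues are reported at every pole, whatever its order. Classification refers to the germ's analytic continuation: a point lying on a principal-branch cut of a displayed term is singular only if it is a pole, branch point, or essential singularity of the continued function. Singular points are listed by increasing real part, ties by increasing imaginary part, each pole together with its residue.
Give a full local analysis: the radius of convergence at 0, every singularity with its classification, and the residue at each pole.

Radius of convergence at 0: 4/5.
At 4/5: an algebraic (square-root) branch point.
At 9: a pole of order 2; residue 251/22.

Denominator factor (ζ - 9)^2: pole of order 2 at 9, modulus 9.
Branch term (-1)*sqrt(1 - ζ/(4/5)): its argument vanishes at ζ = 4/5, a square-root branch point, modulus 4/5.
The radius of convergence is the smallest modulus among the singular points: 4/5.
The branch term is analytic at 9 and contributes nothing to the residue; only the rational part matters.
At the order-2 pole 9 set g(ζ) = (ζ - (9))^2*(rational part) = 3*ζ**2/4 - 23*ζ/11 + 37/18.
Order-2 pole: residue = g'(a); g'(9) = 251/22, so the residue is 251/22.
List the singular points by increasing real part (a conjugate pair: the negative imaginary part first).


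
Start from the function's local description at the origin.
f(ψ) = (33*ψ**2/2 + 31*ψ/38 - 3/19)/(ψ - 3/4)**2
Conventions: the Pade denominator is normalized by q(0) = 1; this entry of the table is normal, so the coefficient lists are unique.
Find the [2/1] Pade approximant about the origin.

Taylor coefficients needed (expand at 0): a_0 = -16/57, a_1 = 40/57, a_2 = 856/27, a_3 = 128192/1539.
Write the denominator as Q(ψ) = 1 + q1*ψ. Requiring Q*f - P = O(ψ^4) with deg P <= 2 kills the coefficients of ψ^3..ψ^3 in Q*f:
  ψ^3: a_3 + q1*a_2 = 0, i.e. 128192/1539 + (856/27)*q1 = 0.
Solving this linear system: q1 = -16024/6099.
The numerator is Q*f truncated at degree 2: P0 = a_0 = -16/57; P1 = a_1 + q1*a_0 = 500344/347643; P2 = a_2 + q1*a_1 = 31141832/1042929.

The Pade approximant has numerator coefficients [-16/57, 500344/347643, 31141832/1042929]; denominator coefficients [1, -16024/6099].


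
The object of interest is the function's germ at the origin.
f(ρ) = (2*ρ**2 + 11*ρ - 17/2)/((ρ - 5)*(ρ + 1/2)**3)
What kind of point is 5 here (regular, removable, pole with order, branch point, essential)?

The denominator factor ρ - 5 vanishes at 5 and appears to the power 1; the numerator there equals 193/2, nonzero, and no other factor vanishes.
Hence a pole whose order is the multiplicity, 1.

The point is a pole of order 1.


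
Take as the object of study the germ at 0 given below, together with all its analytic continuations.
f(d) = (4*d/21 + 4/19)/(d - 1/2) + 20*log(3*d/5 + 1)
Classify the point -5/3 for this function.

The point is a logarithmic branch point.

The term (20)*log(1 - d/(-5/3)) has argument 1 - -5/3/(-5/3) = 0 at -5/3: a logarithmic (infinitely-sheeted) branch point; the remaining terms are analytic or single-valued there.


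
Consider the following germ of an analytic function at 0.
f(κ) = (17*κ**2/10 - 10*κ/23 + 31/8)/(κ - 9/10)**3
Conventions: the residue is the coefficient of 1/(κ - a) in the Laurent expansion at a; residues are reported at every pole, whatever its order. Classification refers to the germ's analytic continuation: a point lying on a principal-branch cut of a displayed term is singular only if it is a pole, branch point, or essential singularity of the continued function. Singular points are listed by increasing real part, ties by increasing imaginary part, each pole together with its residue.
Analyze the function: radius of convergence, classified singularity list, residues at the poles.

Denominator factor (κ - 9/10)^3: pole of order 3 at 9/10, modulus 9/10.
The radius of convergence is the smallest modulus among the singular points: 9/10.
At the order-3 pole 9/10 set g(κ) = (κ - (9/10))^3*f(κ) = 17*κ**2/10 - 10*κ/23 + 31/8.
Order-3 pole: residue = g''(a)/2; g''(9/10) = 17/5, so the residue is 17/10.

Radius of convergence at 0: 9/10.
At 9/10: a pole of order 3; residue 17/10.


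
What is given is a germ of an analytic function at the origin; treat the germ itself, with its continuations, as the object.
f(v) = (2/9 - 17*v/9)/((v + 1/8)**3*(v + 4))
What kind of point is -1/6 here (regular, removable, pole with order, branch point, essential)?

Denominator factors: v + 4 = 23/6 at v = -1/6; v + 1/8 = -1/24 at v = -1/6 — none vanishes.
So the germ continues analytically to -1/6.

The point is a regular point.


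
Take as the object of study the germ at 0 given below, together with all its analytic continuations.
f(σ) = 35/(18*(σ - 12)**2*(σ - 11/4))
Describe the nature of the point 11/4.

The point is a pole of order 1.

The denominator factor σ - 11/4 vanishes at 11/4 and appears to the power 1; the numerator there equals 35/18, nonzero, and no other factor vanishes.
Hence a pole whose order is the multiplicity, 1.


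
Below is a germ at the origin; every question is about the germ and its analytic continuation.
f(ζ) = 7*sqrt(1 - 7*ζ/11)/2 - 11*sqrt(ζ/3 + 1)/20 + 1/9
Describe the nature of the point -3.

The term (-11/20)*sqrt(1 - ζ/(-3)) has argument 1 - -3/(-3) = 0 at -3: a square-root (algebraic, two-sheeted) branch point; the remaining terms are analytic or single-valued there.

The point is an algebraic (square-root) branch point.


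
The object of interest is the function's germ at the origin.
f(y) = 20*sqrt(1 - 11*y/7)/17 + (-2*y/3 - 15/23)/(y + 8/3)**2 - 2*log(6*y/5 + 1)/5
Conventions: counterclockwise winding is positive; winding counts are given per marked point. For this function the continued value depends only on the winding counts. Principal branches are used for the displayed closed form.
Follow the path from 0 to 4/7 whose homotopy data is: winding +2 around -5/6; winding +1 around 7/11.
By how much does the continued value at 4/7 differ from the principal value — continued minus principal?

The rational part is single-valued and drops out of the difference; each branch term changes only by its own monodromy.
(-2/5)*log(1 - y/(-5/6)): each positive loop around -5/6 adds 2*pi*i to the log, so winding +2 contributes (-2/5)*(2)*2*pi*i = -(8/5)*pi*i.
(20/17)*sqrt(1 - y/(7/11)): winding +1 is odd, the square root flips sign, contributing -2*(20/17)*sqrt(1 - (4/7)/(7/11)) = -2*(20/17)*sqrt(5/49) = -(40/119)*sqrt(5).
Summing the contributions at y = 4/7 gives (-(40/119)*sqrt(5)) - ((8/5)*pi)*i.

Continued minus principal equals (-(40/119)*sqrt(5)) - ((8/5)*pi)*i.


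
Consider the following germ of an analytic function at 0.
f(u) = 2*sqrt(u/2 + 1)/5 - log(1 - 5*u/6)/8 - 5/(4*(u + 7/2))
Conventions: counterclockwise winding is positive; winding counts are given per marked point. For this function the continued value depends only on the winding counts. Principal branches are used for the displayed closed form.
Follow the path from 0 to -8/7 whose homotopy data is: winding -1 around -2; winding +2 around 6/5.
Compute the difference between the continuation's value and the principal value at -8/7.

Continued minus principal equals (-(4/35)*sqrt(21)) - ((1/2)*pi)*i.

The rational part is single-valued and drops out of the difference; each branch term changes only by its own monodromy.
(2/5)*sqrt(1 - u/(-2)): winding -1 is odd, the square root flips sign, contributing -2*(2/5)*sqrt(1 - (-8/7)/(-2)) = -2*(2/5)*sqrt(3/7) = -(4/35)*sqrt(21).
(-1/8)*log(1 - u/(6/5)): each positive loop around 6/5 adds 2*pi*i to the log, so winding +2 contributes (-1/8)*(2)*2*pi*i = -(1/2)*pi*i.
Summing the contributions at u = -8/7 gives (-(4/35)*sqrt(21)) - ((1/2)*pi)*i.


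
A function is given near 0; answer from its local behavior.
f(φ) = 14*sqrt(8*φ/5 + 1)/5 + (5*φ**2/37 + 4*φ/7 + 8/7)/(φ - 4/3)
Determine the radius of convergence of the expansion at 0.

Denominator factor (φ - 4/3): pole of order 1 at 4/3, modulus 4/3.
Branch term (14/5)*sqrt(1 - φ/(-5/8)): its argument vanishes at φ = -5/8, a square-root branch point, modulus 5/8.
The radius of convergence is the smallest modulus among the singular points: 5/8.

The radius of convergence is 5/8.


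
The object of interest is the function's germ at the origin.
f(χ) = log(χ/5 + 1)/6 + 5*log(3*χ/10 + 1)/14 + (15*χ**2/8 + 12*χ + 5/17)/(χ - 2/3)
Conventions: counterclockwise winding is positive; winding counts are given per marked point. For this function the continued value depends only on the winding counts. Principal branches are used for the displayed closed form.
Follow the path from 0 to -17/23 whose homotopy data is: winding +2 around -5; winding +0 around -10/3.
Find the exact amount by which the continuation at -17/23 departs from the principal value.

Continued minus principal equals (2/3)*pi*i.

The rational part is single-valued and drops out of the difference; each branch term changes only by its own monodromy.
(5/14)*log(1 - χ/(-10/3)): winding 0 around -10/3, so this term returns to its principal value, contribution 0.
(1/6)*log(1 - χ/(-5)): each positive loop around -5 adds 2*pi*i to the log, so winding +2 contributes (1/6)*(2)*2*pi*i = (2/3)*pi*i.
Summing the contributions at χ = -17/23 gives (2/3)*pi*i.


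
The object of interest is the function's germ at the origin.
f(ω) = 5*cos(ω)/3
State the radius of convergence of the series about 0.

The radius of convergence is infinite.

The factor cos(ω) is entire and contributes no finite singular point.
The polynomial part has no poles.
No finite singular points: the Taylor series at 0 converges everywhere.


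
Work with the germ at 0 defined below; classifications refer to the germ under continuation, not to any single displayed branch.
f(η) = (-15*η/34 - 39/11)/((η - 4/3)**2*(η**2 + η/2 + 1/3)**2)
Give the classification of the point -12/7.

The point is a regular point.

Denominator factors: η**2 + η/2 + 1/3 = 355/147 at η = -12/7; η - 4/3 = -64/21 at η = -12/7 — none vanishes.
So the germ continues analytically to -12/7.


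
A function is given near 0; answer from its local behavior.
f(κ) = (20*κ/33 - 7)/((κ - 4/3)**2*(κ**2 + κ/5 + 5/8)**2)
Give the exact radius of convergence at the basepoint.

Denominator factor (κ - 4/3)^2: pole of order 2 at 4/3, modulus 4/3.
Denominator factor (κ**2 + κ/5 + 5/8)^2: discriminant -123/50, complex-conjugate roots (-1/10) + ((1/20)*sqrt(246))*i and (-1/10) - ((1/20)*sqrt(246))*i; poles of order 2, moduli (1/4)*sqrt(10) and (1/4)*sqrt(10).
The radius of convergence is the smallest modulus among the singular points: (1/4)*sqrt(10).

The radius of convergence is (1/4)*sqrt(10).


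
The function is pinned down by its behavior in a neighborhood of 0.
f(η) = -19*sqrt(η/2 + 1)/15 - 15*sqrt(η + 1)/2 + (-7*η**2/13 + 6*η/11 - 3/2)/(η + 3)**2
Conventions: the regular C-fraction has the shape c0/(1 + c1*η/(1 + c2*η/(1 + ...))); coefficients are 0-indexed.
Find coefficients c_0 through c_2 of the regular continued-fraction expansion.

Taylor coefficients (expand at 0): a_0 = -134/15, a_1 = -1928/495, a_2 = 169121/205920.
c0 = a_0 = -134/15. Peel one level at a time: if S = 1 + c*η/S' with S'(0) = 1, then c is the η-coefficient of S and S' = c*η/(S - 1).
S_1 = c0/f = 1 + (-964/2211)*η + (1147100803/4067249472)*η^2 + ...; c1 = -964/2211.
S_2 = c1*η/(S_1 - 1) = 1 + (1147100803/1773328128)*η + ...; c2 = 1147100803/1773328128.

The regular C-fraction coefficients are [-134/15, -964/2211, 1147100803/1773328128].


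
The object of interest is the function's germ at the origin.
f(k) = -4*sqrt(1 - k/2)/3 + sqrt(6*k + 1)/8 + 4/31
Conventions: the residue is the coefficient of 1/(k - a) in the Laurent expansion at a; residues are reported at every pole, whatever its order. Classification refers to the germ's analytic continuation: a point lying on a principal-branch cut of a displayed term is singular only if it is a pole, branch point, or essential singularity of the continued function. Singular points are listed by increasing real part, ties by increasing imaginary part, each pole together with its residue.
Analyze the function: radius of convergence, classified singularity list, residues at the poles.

Branch term (1/8)*sqrt(1 - k/(-1/6)): its argument vanishes at k = -1/6, a square-root branch point, modulus 1/6.
Branch term (-4/3)*sqrt(1 - k/(2)): its argument vanishes at k = 2, a square-root branch point, modulus 2.
The radius of convergence is the smallest modulus among the singular points: 1/6.
List the singular points by increasing real part (a conjugate pair: the negative imaginary part first).

Radius of convergence at 0: 1/6.
At -1/6: an algebraic (square-root) branch point.
At 2: an algebraic (square-root) branch point.


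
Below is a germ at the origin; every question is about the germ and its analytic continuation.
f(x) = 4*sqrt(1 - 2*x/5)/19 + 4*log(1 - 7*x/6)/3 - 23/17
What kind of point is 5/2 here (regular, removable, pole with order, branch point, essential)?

The term (4/19)*sqrt(1 - x/(5/2)) has argument 1 - 5/2/(5/2) = 0 at 5/2: a square-root (algebraic, two-sheeted) branch point; the remaining terms are analytic or single-valued there.

The point is an algebraic (square-root) branch point.


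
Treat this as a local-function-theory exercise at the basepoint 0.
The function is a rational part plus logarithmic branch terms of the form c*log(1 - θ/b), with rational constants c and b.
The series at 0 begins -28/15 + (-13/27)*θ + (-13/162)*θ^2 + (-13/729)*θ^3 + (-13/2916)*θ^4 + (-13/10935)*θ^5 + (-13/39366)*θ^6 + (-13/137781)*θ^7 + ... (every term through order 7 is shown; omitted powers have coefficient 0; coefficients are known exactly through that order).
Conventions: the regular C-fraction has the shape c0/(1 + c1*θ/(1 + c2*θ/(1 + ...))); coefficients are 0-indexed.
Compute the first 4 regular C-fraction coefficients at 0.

The regular C-fraction coefficients are [-28/15, -65/252, 23/252, 7/69].

Taylor coefficients (read off): a_0 = -28/15, a_1 = -13/27, a_2 = -13/162, a_3 = -13/729.
c0 = a_0 = -28/15. Peel one level at a time: if S = 1 + c*θ/S' with S'(0) = 1, then c is the θ-coefficient of S and S' = c*θ/(S - 1).
S_1 = c0/f = 1 + (-65/252)*θ + (1495/63504)*θ^2 + ...; c1 = -65/252.
S_2 = c1*θ/(S_1 - 1) = 1 + (23/252)*θ + (-1/108)*θ^2 + ...; c2 = 23/252.
S_3 = c2*θ/(S_2 - 1) = 1 + (7/69)*θ + ...; c3 = 7/69.


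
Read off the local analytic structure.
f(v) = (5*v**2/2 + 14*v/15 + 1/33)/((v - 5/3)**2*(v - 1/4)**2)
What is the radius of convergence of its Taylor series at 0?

Denominator factor (v - 1/4)^2: pole of order 2 at 1/4, modulus 1/4.
Denominator factor (v - 5/3)^2: pole of order 2 at 5/3, modulus 5/3.
The radius of convergence is the smallest modulus among the singular points: 1/4.

The radius of convergence is 1/4.


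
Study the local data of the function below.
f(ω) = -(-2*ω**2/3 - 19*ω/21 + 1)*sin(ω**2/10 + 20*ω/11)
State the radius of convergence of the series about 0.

The factor -sin(ω**2/10 + 20*ω/11) is entire and contributes no finite singular point.
The polynomial part has no poles.
No finite singular points: the Taylor series at 0 converges everywhere.

The radius of convergence is infinite.


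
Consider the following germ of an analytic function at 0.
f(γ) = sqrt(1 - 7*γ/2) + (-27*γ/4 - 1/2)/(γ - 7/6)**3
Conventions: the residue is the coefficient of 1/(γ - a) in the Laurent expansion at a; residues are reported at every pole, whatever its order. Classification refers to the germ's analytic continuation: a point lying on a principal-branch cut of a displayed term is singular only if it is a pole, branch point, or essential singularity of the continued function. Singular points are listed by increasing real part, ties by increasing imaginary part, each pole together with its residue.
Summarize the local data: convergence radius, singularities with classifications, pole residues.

Radius of convergence at 0: 2/7.
At 2/7: an algebraic (square-root) branch point.
At 7/6: a pole of order 3; residue 0.

Denominator factor (γ - 7/6)^3: pole of order 3 at 7/6, modulus 7/6.
Branch term (1)*sqrt(1 - γ/(2/7)): its argument vanishes at γ = 2/7, a square-root branch point, modulus 2/7.
The radius of convergence is the smallest modulus among the singular points: 2/7.
The branch term is analytic at 7/6 and contributes nothing to the residue; only the rational part matters.
At the order-3 pole 7/6 set g(γ) = (γ - (7/6))^3*(rational part) = -27*γ/4 - 1/2.
Order-3 pole: residue = g''(a)/2; g''(7/6) = 0, so the residue is 0.
List the singular points by increasing real part (a conjugate pair: the negative imaginary part first).


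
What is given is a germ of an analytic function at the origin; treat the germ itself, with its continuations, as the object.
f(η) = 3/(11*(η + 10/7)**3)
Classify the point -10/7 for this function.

The point is a pole of order 3.

The denominator factor η + 10/7 vanishes at -10/7 and appears to the power 3; the numerator there equals 3/11, nonzero, and no other factor vanishes.
Hence a pole whose order is the multiplicity, 3.


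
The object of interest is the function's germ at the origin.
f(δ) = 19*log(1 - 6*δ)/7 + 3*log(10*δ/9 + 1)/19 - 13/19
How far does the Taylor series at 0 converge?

The radius of convergence is 1/6.

Branch term (3/19)*log(1 - δ/(-9/10)): its argument vanishes at δ = -9/10, a logarithmic branch point, modulus 9/10.
Branch term (19/7)*log(1 - δ/(1/6)): its argument vanishes at δ = 1/6, a logarithmic branch point, modulus 1/6.
The radius of convergence is the smallest modulus among the singular points: 1/6.


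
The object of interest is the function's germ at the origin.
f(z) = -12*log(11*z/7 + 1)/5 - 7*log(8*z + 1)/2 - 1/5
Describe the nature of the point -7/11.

The term (-12/5)*log(1 - z/(-7/11)) has argument 1 - -7/11/(-7/11) = 0 at -7/11: a logarithmic (infinitely-sheeted) branch point; the remaining terms are analytic or single-valued there.

The point is a logarithmic branch point.


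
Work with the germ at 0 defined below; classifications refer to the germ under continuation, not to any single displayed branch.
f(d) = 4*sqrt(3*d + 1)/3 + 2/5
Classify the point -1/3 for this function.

The point is an algebraic (square-root) branch point.

The term (4/3)*sqrt(1 - d/(-1/3)) has argument 1 - -1/3/(-1/3) = 0 at -1/3: a square-root (algebraic, two-sheeted) branch point; the remaining terms are analytic or single-valued there.


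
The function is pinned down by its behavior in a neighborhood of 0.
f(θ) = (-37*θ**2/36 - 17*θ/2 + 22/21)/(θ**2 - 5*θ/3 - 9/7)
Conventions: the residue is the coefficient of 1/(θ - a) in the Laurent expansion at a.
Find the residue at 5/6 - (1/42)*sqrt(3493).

The residue is -1103/216 + (39847/754488)*sqrt(3493).

The factor θ**2 - 5*θ/3 - 9/7 splits as (θ - a)(θ - a') with a = 5/6 - (1/42)*sqrt(3493), a' = 5/6 + (1/42)*sqrt(3493). At the order-1 pole a set g(θ) = (θ - a)*f(θ) = [-37*θ**2/36 - 17*θ/2 + 22/21] / (θ - a').
Simple pole: residue = g(a) at a = 5/6 - (1/42)*sqrt(3493), which is -1103/216 + (39847/754488)*sqrt(3493).


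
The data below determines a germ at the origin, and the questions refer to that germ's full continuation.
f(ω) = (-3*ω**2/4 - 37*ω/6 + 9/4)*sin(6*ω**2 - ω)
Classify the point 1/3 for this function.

There is no denominator, hence no pole anywhere.
The factor sin(6*ω**2 - ω) is entire.
So the germ continues analytically to 1/3.

The point is a regular point.


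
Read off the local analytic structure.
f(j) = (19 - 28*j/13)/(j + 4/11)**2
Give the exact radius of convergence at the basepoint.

The radius of convergence is 4/11.

Denominator factor (j + 4/11)^2: pole of order 2 at -4/11, modulus 4/11.
The radius of convergence is the smallest modulus among the singular points: 4/11.


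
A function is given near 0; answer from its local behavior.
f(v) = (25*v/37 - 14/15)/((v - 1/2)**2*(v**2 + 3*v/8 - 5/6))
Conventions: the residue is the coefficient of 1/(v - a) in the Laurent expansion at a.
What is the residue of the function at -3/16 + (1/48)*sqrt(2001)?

The residue is -117504/66785 - (419264/8909119)*sqrt(2001).

The factor v**2 + 3*v/8 - 5/6 splits as (v - a)(v - a') with a = -3/16 + (1/48)*sqrt(2001), a' = -3/16 - (1/48)*sqrt(2001). At the order-1 pole a set g(v) = (v - a)*f(v) = [(25*v/37 - 14/15)/(v - 1/2)**2] / (v - a').
Simple pole: residue = g(a) at a = -3/16 + (1/48)*sqrt(2001), which is -117504/66785 - (419264/8909119)*sqrt(2001).


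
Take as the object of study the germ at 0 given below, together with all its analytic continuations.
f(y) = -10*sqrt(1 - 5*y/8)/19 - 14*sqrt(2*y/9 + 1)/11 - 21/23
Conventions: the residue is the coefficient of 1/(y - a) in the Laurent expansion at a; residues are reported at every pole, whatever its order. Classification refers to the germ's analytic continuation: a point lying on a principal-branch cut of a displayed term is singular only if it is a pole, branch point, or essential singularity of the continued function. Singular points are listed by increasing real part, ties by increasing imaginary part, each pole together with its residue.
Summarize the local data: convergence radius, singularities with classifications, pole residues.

Branch term (-10/19)*sqrt(1 - y/(8/5)): its argument vanishes at y = 8/5, a square-root branch point, modulus 8/5.
Branch term (-14/11)*sqrt(1 - y/(-9/2)): its argument vanishes at y = -9/2, a square-root branch point, modulus 9/2.
The radius of convergence is the smallest modulus among the singular points: 8/5.
List the singular points by increasing real part (a conjugate pair: the negative imaginary part first).

Radius of convergence at 0: 8/5.
At -9/2: an algebraic (square-root) branch point.
At 8/5: an algebraic (square-root) branch point.


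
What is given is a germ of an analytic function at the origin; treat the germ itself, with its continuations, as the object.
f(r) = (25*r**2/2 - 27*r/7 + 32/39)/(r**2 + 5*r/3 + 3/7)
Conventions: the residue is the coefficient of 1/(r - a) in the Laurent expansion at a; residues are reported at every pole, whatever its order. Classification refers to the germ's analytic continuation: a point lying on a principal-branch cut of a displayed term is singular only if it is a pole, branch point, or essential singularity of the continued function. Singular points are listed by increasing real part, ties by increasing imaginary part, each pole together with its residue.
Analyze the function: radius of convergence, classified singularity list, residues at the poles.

Radius of convergence at 0: 5/6 - (1/42)*sqrt(469).
At -5/6 - (1/42)*sqrt(469): a pole of order 1; residue -1037/84 - (52543/73164)*sqrt(469).
At -5/6 + (1/42)*sqrt(469): a pole of order 1; residue -1037/84 + (52543/73164)*sqrt(469).

Denominator factor (r**2 + 5*r/3 + 3/7): discriminant 67/63, real irrational roots -5/6 + (1/42)*sqrt(469) and -5/6 - (1/42)*sqrt(469); poles of order 1, moduli 5/6 - (1/42)*sqrt(469) and 5/6 + (1/42)*sqrt(469).
The radius of convergence is the smallest modulus among the singular points: 5/6 - (1/42)*sqrt(469).
The factor r**2 + 5*r/3 + 3/7 splits as (r - a)(r - a') with a = -5/6 - (1/42)*sqrt(469), a' = -5/6 + (1/42)*sqrt(469). At the order-1 pole a set g(r) = (r - a)*f(r) = [25*r**2/2 - 27*r/7 + 32/39] / (r - a').
Simple pole: residue = g(a) at a = -5/6 - (1/42)*sqrt(469), which is -1037/84 - (52543/73164)*sqrt(469).
The factor r**2 + 5*r/3 + 3/7 splits as (r - a)(r - a') with a = -5/6 + (1/42)*sqrt(469), a' = -5/6 - (1/42)*sqrt(469). At the order-1 pole a set g(r) = (r - a)*f(r) = [25*r**2/2 - 27*r/7 + 32/39] / (r - a').
Simple pole: residue = g(a) at a = -5/6 + (1/42)*sqrt(469), which is -1037/84 + (52543/73164)*sqrt(469).
List the singular points by increasing real part (a conjugate pair: the negative imaginary part first).


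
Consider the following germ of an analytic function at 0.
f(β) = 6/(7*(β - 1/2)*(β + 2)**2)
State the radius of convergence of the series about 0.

The radius of convergence is 1/2.

Denominator factor (β - 1/2): pole of order 1 at 1/2, modulus 1/2.
Denominator factor (β + 2)^2: pole of order 2 at -2, modulus 2.
The radius of convergence is the smallest modulus among the singular points: 1/2.


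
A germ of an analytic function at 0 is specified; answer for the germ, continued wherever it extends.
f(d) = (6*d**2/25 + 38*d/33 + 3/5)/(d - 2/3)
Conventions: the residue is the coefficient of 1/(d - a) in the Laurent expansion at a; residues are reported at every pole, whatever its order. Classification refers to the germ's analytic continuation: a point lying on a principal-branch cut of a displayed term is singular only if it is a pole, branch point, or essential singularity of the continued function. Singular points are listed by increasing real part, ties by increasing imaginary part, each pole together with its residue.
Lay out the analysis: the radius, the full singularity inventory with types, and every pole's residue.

Radius of convergence at 0: 2/3.
At 2/3: a pole of order 1; residue 3649/2475.

Denominator factor (d - 2/3): pole of order 1 at 2/3, modulus 2/3.
The radius of convergence is the smallest modulus among the singular points: 2/3.
At the order-1 pole 2/3 set g(d) = (d - (2/3))*f(d) = 6*d**2/25 + 38*d/33 + 3/5.
Simple pole: residue = g(a) at a = 2/3, which is 3649/2475.


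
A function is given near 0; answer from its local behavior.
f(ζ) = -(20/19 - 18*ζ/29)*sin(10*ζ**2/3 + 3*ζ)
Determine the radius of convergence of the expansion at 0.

The radius of convergence is infinite.

The factor -sin(10*ζ**2/3 + 3*ζ) is entire and contributes no finite singular point.
The polynomial part has no poles.
No finite singular points: the Taylor series at 0 converges everywhere.


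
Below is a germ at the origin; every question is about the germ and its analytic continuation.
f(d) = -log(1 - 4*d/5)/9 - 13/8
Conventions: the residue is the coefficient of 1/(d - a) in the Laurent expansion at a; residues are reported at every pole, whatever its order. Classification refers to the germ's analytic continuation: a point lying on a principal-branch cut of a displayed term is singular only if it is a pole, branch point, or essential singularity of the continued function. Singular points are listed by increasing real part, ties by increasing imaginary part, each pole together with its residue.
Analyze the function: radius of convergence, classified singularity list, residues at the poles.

Branch term (-1/9)*log(1 - d/(5/4)): its argument vanishes at d = 5/4, a logarithmic branch point, modulus 5/4.
The radius of convergence is the smallest modulus among the singular points: 5/4.

Radius of convergence at 0: 5/4.
At 5/4: a logarithmic branch point.


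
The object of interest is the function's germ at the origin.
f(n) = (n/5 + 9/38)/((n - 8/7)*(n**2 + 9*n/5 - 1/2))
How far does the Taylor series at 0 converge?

Denominator factor (n - 8/7): pole of order 1 at 8/7, modulus 8/7.
Denominator factor (n**2 + 9*n/5 - 1/2): discriminant 131/25, real irrational roots -9/10 + (1/10)*sqrt(131) and -9/10 - (1/10)*sqrt(131); poles of order 1, moduli -9/10 + (1/10)*sqrt(131) and 9/10 + (1/10)*sqrt(131).
The radius of convergence is the smallest modulus among the singular points: -9/10 + (1/10)*sqrt(131).

The radius of convergence is -9/10 + (1/10)*sqrt(131).


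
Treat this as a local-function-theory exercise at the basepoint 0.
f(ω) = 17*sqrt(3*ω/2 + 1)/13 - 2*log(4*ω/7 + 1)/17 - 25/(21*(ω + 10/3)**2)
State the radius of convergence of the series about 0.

Denominator factor (ω + 10/3)^2: pole of order 2 at -10/3, modulus 10/3.
Branch term (17/13)*sqrt(1 - ω/(-2/3)): its argument vanishes at ω = -2/3, a square-root branch point, modulus 2/3.
Branch term (-2/17)*log(1 - ω/(-7/4)): its argument vanishes at ω = -7/4, a logarithmic branch point, modulus 7/4.
The radius of convergence is the smallest modulus among the singular points: 2/3.

The radius of convergence is 2/3.


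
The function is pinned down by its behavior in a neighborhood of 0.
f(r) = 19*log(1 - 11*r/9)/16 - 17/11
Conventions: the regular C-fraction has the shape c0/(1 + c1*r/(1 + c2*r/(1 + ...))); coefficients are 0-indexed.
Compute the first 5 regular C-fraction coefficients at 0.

The regular C-fraction coefficients are [-17/11, -2299/2448, 803/2448, 748/1971, -3905/3942].

Taylor coefficients (expand at 0): a_0 = -17/11, a_1 = -209/144, a_2 = -2299/2592, a_3 = -25289/34992, a_4 = -278179/419904.
c0 = a_0 = -17/11. Peel one level at a time: if S = 1 + c*r/S' with S'(0) = 1, then c is the r-coefficient of S and S' = c*r/(S - 1).
S_1 = c0/f = 1 + (-2299/2448)*r + (1846097/5992704)*r^2 + ...; c1 = -2299/2448.
S_2 = c1*r/(S_1 - 1) = 1 + (803/2448)*r + (-121/972)*r^2 + ...; c2 = 803/2448.
S_3 = c2*r/(S_2 - 1) = 1 + (748/1971)*r + (1460470/3884841)*r^2 + ...; c3 = 748/1971.
S_4 = c3*r/(S_3 - 1) = 1 + (-3905/3942)*r + ...; c4 = -3905/3942.


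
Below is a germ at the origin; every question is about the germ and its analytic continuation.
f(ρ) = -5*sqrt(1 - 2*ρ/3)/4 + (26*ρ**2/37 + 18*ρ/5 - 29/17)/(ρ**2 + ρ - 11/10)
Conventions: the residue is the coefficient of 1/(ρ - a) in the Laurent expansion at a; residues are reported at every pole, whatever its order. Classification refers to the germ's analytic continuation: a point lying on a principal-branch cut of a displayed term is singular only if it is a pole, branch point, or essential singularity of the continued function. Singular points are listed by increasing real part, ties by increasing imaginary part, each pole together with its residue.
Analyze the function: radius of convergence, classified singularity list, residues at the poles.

Denominator factor (ρ**2 + ρ - 11/10): discriminant 27/5, real irrational roots -1/2 + (3/10)*sqrt(15) and -1/2 - (3/10)*sqrt(15); poles of order 1, moduli -1/2 + (3/10)*sqrt(15) and 1/2 + (3/10)*sqrt(15).
Branch term (-5/4)*sqrt(1 - ρ/(3/2)): its argument vanishes at ρ = 3/2, a square-root branch point, modulus 3/2.
The radius of convergence is the smallest modulus among the singular points: -1/2 + (3/10)*sqrt(15).
The branch term is analytic at -1/2 - (3/10)*sqrt(15) and contributes nothing to the residue; only the rational part matters.
The factor ρ**2 + ρ - 11/10 splits as (ρ - a)(ρ - a') with a = -1/2 - (3/10)*sqrt(15), a' = -1/2 + (3/10)*sqrt(15). At the order-1 pole a set g(ρ) = (ρ - a)*(rational part) = [26*ρ**2/37 + 18*ρ/5 - 29/17] / (ρ - a').
Simple pole: residue = g(a) at a = -1/2 - (3/10)*sqrt(15), which is 268/185 + (1498/5661)*sqrt(15).
The branch term is analytic at -1/2 + (3/10)*sqrt(15) and contributes nothing to the residue; only the rational part matters.
The factor ρ**2 + ρ - 11/10 splits as (ρ - a)(ρ - a') with a = -1/2 + (3/10)*sqrt(15), a' = -1/2 - (3/10)*sqrt(15). At the order-1 pole a set g(ρ) = (ρ - a)*(rational part) = [26*ρ**2/37 + 18*ρ/5 - 29/17] / (ρ - a').
Simple pole: residue = g(a) at a = -1/2 + (3/10)*sqrt(15), which is 268/185 - (1498/5661)*sqrt(15).
List the singular points by increasing real part (a conjugate pair: the negative imaginary part first).

Radius of convergence at 0: -1/2 + (3/10)*sqrt(15).
At -1/2 - (3/10)*sqrt(15): a pole of order 1; residue 268/185 + (1498/5661)*sqrt(15).
At -1/2 + (3/10)*sqrt(15): a pole of order 1; residue 268/185 - (1498/5661)*sqrt(15).
At 3/2: an algebraic (square-root) branch point.


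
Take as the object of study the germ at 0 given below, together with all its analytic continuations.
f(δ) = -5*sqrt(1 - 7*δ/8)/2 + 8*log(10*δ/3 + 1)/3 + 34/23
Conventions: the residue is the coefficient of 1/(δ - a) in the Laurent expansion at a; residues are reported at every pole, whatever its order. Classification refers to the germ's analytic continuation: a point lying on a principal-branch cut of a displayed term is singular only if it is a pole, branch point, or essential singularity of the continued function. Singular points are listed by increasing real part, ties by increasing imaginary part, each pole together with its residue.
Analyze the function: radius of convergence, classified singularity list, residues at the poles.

Radius of convergence at 0: 3/10.
At -3/10: a logarithmic branch point.
At 8/7: an algebraic (square-root) branch point.

Branch term (-5/2)*sqrt(1 - δ/(8/7)): its argument vanishes at δ = 8/7, a square-root branch point, modulus 8/7.
Branch term (8/3)*log(1 - δ/(-3/10)): its argument vanishes at δ = -3/10, a logarithmic branch point, modulus 3/10.
The radius of convergence is the smallest modulus among the singular points: 3/10.
List the singular points by increasing real part (a conjugate pair: the negative imaginary part first).
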